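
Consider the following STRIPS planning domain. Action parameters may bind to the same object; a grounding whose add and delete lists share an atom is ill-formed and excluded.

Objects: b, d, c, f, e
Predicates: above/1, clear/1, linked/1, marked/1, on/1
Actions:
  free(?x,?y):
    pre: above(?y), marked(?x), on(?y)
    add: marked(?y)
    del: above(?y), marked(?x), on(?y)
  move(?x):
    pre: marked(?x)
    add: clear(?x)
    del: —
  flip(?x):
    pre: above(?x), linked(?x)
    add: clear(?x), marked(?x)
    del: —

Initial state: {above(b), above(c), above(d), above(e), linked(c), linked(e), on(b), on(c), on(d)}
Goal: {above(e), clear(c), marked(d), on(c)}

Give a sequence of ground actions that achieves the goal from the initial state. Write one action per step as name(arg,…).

flip(c); free(c,d)

1. flip(c)  →  {above(b), above(c), above(d), above(e), clear(c), linked(c), linked(e), marked(c), on(b), on(c), on(d)}
2. free(c,d)  →  {above(b), above(c), above(e), clear(c), linked(c), linked(e), marked(d), on(b), on(c)}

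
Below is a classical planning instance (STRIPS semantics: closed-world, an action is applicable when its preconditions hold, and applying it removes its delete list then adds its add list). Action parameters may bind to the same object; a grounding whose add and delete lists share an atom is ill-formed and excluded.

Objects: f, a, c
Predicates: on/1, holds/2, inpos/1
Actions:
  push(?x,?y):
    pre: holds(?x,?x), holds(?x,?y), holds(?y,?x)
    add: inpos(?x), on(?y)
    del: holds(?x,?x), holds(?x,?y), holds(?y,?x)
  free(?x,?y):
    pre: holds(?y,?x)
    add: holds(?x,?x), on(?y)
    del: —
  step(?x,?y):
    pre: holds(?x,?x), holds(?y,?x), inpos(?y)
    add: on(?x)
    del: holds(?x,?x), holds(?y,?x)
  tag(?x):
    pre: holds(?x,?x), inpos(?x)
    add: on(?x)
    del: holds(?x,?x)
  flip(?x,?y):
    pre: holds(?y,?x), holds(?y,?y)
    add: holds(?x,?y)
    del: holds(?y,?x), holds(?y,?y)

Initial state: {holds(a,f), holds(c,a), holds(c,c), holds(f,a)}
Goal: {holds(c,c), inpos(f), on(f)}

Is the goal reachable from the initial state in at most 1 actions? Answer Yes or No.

1. free(f,a)  →  {holds(a,f), holds(c,a), holds(c,c), holds(f,a), holds(f,f), on(a)}
2. push(f,f)  →  {holds(a,f), holds(c,a), holds(c,c), holds(f,a), inpos(f), on(a), on(f)}
optimal plan length = 2; 2 > 1

No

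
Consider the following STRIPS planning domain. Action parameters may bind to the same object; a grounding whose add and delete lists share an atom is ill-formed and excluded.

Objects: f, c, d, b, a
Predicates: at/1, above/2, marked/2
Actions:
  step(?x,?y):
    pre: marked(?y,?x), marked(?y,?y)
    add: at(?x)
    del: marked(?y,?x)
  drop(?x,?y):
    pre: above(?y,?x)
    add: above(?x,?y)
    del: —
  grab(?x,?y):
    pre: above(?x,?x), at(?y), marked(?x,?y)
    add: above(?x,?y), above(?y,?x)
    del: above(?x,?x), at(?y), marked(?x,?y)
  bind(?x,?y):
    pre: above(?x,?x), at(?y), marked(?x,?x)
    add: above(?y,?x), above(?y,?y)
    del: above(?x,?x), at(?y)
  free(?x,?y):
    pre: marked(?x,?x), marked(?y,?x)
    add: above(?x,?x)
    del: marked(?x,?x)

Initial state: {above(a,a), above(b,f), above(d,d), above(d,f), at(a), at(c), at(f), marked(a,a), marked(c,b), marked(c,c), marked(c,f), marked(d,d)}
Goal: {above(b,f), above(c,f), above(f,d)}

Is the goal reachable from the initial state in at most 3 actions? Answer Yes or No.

1. drop(f,d)  →  {above(a,a), above(b,f), above(d,d), above(d,f), above(f,d), at(a), at(c), at(f), marked(a,a), marked(c,b), marked(c,c), marked(c,f), marked(d,d)}
2. bind(d,c)  →  {above(a,a), above(b,f), above(c,c), above(c,d), above(d,f), above(f,d), at(a), at(f), marked(a,a), marked(c,b), marked(c,c), marked(c,f), marked(d,d)}
3. grab(c,f)  →  {above(a,a), above(b,f), above(c,d), above(c,f), above(d,f), above(f,c), above(f,d), at(a), marked(a,a), marked(c,b), marked(c,c), marked(d,d)}
optimal plan length = 3; 3 ≤ 3

Yes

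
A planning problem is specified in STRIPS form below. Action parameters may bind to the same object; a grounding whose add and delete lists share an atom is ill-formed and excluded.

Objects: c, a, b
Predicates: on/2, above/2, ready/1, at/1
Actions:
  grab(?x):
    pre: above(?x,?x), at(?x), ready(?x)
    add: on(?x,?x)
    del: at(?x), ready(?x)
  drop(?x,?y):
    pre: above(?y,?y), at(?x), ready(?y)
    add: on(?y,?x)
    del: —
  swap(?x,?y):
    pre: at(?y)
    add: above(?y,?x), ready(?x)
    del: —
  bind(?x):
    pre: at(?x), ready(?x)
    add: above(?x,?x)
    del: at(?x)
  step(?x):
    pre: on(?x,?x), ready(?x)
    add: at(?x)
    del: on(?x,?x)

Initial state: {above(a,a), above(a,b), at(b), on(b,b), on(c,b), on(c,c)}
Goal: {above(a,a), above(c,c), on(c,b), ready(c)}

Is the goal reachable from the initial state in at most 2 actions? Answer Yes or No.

No

1. swap(c,b)  →  {above(a,a), above(a,b), above(b,c), at(b), on(b,b), on(c,b), on(c,c), ready(c)}
2. step(c)  →  {above(a,a), above(a,b), above(b,c), at(b), at(c), on(b,b), on(c,b), ready(c)}
3. swap(c,c)  →  {above(a,a), above(a,b), above(b,c), above(c,c), at(b), at(c), on(b,b), on(c,b), ready(c)}
optimal plan length = 3; 3 > 2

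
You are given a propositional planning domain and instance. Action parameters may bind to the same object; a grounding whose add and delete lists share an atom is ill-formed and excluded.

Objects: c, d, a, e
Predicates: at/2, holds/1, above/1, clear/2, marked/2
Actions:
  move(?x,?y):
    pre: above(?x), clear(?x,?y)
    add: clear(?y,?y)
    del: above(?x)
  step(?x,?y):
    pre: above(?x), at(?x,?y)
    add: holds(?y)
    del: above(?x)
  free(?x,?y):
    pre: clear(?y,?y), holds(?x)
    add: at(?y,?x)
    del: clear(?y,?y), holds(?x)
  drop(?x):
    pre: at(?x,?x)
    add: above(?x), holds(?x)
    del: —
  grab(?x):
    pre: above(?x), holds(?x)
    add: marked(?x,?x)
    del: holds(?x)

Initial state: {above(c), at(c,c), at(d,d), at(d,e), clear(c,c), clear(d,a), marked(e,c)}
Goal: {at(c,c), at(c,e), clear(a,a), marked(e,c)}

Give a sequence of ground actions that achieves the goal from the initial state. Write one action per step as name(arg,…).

drop(d); move(d,a); drop(d); step(d,e); free(e,c)

1. drop(d)  →  {above(c), above(d), at(c,c), at(d,d), at(d,e), clear(c,c), clear(d,a), holds(d), marked(e,c)}
2. move(d,a)  →  {above(c), at(c,c), at(d,d), at(d,e), clear(a,a), clear(c,c), clear(d,a), holds(d), marked(e,c)}
3. drop(d)  →  {above(c), above(d), at(c,c), at(d,d), at(d,e), clear(a,a), clear(c,c), clear(d,a), holds(d), marked(e,c)}
4. step(d,e)  →  {above(c), at(c,c), at(d,d), at(d,e), clear(a,a), clear(c,c), clear(d,a), holds(d), holds(e), marked(e,c)}
5. free(e,c)  →  {above(c), at(c,c), at(c,e), at(d,d), at(d,e), clear(a,a), clear(d,a), holds(d), marked(e,c)}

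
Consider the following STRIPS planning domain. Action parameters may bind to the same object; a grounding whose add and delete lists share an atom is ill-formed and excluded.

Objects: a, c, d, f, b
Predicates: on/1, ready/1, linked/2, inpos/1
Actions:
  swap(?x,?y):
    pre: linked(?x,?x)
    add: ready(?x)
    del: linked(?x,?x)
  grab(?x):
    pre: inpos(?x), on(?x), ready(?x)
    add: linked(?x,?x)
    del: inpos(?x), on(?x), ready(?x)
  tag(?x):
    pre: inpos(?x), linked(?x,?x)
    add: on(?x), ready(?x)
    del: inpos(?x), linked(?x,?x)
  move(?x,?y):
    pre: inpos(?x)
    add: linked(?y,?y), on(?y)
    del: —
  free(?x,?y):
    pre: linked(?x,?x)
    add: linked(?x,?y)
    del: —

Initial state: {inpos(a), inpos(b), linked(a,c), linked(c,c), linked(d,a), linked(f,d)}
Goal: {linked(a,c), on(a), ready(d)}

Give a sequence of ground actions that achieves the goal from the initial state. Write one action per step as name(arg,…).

1. move(a,a)  →  {inpos(a), inpos(b), linked(a,a), linked(a,c), linked(c,c), linked(d,a), linked(f,d), on(a)}
2. move(a,d)  →  {inpos(a), inpos(b), linked(a,a), linked(a,c), linked(c,c), linked(d,a), linked(d,d), linked(f,d), on(a), on(d)}
3. swap(d,a)  →  {inpos(a), inpos(b), linked(a,a), linked(a,c), linked(c,c), linked(d,a), linked(f,d), on(a), on(d), ready(d)}

move(a,a); move(a,d); swap(d,a)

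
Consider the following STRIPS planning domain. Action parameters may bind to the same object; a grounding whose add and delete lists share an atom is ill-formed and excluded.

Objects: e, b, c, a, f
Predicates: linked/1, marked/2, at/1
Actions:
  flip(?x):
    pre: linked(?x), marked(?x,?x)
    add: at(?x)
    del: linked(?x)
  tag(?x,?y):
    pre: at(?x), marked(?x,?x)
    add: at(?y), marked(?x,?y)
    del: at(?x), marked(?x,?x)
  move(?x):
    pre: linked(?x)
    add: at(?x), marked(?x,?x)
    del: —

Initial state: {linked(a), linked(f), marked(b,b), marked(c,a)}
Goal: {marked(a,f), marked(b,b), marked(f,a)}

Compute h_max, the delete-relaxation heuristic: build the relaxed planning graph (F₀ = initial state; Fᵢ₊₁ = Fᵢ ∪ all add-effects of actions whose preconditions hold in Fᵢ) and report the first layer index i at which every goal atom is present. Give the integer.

F0 = init (4 atoms)
F1 = F0 ∪ {at(a), at(f), marked(a,a), marked(f,f)}  (8 atoms)
F2 = F1 ∪ {at(b), at(c), at(e), marked(a,b), marked(a,c), marked(a,e), marked(a,f), marked(f,a), marked(f,b), marked(f,c), marked(f,e)}  (19 atoms)
goal ⊆ F2  ⇒  h_max = 2

2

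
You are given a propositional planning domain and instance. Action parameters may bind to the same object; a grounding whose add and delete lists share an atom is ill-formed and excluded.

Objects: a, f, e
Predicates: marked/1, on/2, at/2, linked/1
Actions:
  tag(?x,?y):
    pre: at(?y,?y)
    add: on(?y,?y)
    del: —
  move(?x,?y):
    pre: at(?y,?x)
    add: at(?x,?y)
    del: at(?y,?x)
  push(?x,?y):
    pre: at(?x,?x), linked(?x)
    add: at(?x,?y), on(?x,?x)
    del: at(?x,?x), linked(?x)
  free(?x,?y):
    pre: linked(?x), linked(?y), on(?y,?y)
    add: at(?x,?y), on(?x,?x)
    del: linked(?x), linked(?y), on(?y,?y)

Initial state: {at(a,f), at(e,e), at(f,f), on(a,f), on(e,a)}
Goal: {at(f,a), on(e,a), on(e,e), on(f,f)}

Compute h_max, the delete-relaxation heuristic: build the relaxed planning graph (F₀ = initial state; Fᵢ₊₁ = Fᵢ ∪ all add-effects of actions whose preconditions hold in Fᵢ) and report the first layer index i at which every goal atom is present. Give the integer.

1

F0 = init (5 atoms)
F1 = F0 ∪ {at(f,a), on(e,e), on(f,f)}  (8 atoms)
goal ⊆ F1  ⇒  h_max = 1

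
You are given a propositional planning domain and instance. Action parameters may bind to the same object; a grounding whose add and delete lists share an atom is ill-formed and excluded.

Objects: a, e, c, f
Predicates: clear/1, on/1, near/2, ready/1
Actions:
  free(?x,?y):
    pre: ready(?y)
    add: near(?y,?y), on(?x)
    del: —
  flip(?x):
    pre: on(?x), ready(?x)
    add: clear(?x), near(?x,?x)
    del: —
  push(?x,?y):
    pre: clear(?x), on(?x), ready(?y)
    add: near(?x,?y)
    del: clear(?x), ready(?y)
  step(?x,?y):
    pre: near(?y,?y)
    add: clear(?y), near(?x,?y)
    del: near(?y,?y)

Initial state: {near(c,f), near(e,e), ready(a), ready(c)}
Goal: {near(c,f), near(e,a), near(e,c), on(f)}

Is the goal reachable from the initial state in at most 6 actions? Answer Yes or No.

Yes

1. free(a,a)  →  {near(a,a), near(c,f), near(e,e), on(a), ready(a), ready(c)}
2. free(f,c)  →  {near(a,a), near(c,c), near(c,f), near(e,e), on(a), on(f), ready(a), ready(c)}
3. step(e,a)  →  {clear(a), near(c,c), near(c,f), near(e,a), near(e,e), on(a), on(f), ready(a), ready(c)}
4. step(e,c)  →  {clear(a), clear(c), near(c,f), near(e,a), near(e,c), near(e,e), on(a), on(f), ready(a), ready(c)}
optimal plan length = 4; 4 ≤ 6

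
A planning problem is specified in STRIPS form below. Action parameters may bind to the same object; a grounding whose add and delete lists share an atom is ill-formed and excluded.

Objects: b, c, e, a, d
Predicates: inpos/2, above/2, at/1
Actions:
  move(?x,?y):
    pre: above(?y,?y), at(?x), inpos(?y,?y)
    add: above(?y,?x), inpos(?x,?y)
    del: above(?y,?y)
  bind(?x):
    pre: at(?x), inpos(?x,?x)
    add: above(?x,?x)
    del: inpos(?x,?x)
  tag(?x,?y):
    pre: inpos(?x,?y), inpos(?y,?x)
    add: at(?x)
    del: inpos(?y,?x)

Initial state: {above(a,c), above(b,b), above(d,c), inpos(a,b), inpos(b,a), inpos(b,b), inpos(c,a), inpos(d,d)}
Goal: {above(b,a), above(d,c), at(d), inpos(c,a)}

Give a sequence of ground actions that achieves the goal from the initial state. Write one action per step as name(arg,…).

1. tag(a,b)  →  {above(a,c), above(b,b), above(d,c), at(a), inpos(a,b), inpos(b,b), inpos(c,a), inpos(d,d)}
2. move(a,b)  →  {above(a,c), above(b,a), above(d,c), at(a), inpos(a,b), inpos(b,b), inpos(c,a), inpos(d,d)}
3. tag(d,d)  →  {above(a,c), above(b,a), above(d,c), at(a), at(d), inpos(a,b), inpos(b,b), inpos(c,a)}

tag(a,b); move(a,b); tag(d,d)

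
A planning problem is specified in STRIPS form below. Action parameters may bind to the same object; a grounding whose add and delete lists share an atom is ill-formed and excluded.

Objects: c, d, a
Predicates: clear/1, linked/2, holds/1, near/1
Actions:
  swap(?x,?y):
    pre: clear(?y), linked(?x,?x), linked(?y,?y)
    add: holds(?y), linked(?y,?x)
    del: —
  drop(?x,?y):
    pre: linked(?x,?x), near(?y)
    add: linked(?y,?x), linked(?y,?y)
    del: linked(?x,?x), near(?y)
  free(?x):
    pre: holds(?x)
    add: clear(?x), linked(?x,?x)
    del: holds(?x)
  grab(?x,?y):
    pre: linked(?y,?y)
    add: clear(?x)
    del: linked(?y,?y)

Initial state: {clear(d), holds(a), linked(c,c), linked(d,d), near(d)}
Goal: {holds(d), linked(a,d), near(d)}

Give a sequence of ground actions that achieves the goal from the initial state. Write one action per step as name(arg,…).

swap(c,d); free(a); swap(d,a)

1. swap(c,d)  →  {clear(d), holds(a), holds(d), linked(c,c), linked(d,c), linked(d,d), near(d)}
2. free(a)  →  {clear(a), clear(d), holds(d), linked(a,a), linked(c,c), linked(d,c), linked(d,d), near(d)}
3. swap(d,a)  →  {clear(a), clear(d), holds(a), holds(d), linked(a,a), linked(a,d), linked(c,c), linked(d,c), linked(d,d), near(d)}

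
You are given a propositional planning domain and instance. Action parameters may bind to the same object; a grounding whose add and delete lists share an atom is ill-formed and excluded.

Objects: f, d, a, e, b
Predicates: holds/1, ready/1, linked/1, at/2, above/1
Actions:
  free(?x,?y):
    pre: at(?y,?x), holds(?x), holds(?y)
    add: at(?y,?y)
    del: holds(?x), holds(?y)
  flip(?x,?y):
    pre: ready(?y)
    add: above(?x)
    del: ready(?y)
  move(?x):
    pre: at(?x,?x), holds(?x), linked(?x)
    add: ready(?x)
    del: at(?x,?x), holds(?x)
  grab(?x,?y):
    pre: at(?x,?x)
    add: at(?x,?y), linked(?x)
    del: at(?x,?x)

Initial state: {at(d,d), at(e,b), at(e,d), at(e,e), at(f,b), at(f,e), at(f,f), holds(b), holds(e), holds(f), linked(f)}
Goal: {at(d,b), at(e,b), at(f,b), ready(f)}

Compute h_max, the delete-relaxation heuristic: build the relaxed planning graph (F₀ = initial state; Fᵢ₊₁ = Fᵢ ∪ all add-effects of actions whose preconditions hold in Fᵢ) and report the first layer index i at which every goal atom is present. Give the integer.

1

F0 = init (11 atoms)
F1 = F0 ∪ {at(d,a), at(d,b), at(d,e), at(d,f), at(e,a), at(e,f), at(f,a), at(f,d), linked(d), linked(e), ready(f)}  (22 atoms)
goal ⊆ F1  ⇒  h_max = 1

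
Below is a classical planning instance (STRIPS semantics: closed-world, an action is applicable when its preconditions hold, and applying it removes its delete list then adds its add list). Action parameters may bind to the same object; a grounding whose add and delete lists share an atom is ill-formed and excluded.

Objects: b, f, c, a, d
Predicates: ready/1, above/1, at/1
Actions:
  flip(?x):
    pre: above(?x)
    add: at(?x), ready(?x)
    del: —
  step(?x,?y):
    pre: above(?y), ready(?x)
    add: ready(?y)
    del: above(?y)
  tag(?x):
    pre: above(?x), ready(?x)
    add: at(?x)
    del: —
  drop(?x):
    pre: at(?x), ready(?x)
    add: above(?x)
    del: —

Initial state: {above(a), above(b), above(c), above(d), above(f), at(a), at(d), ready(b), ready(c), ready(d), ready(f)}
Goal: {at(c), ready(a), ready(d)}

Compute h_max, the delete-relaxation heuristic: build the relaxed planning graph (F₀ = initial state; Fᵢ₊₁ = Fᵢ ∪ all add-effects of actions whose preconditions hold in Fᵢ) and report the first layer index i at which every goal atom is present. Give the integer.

F0 = init (11 atoms)
F1 = F0 ∪ {at(b), at(c), at(f), ready(a)}  (15 atoms)
goal ⊆ F1  ⇒  h_max = 1

1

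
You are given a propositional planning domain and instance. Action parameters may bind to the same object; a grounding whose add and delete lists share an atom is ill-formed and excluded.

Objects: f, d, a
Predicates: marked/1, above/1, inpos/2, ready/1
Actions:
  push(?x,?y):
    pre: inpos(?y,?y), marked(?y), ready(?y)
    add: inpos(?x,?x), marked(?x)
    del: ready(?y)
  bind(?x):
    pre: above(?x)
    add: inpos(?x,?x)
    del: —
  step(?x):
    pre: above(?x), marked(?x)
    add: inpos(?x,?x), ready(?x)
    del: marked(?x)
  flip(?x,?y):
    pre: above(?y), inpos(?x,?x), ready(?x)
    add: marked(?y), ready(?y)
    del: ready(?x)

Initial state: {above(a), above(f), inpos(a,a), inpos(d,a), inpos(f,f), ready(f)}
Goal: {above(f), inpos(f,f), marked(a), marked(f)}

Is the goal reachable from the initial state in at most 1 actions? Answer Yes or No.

No

1. flip(f,a)  →  {above(a), above(f), inpos(a,a), inpos(d,a), inpos(f,f), marked(a), ready(a)}
2. push(f,a)  →  {above(a), above(f), inpos(a,a), inpos(d,a), inpos(f,f), marked(a), marked(f)}
optimal plan length = 2; 2 > 1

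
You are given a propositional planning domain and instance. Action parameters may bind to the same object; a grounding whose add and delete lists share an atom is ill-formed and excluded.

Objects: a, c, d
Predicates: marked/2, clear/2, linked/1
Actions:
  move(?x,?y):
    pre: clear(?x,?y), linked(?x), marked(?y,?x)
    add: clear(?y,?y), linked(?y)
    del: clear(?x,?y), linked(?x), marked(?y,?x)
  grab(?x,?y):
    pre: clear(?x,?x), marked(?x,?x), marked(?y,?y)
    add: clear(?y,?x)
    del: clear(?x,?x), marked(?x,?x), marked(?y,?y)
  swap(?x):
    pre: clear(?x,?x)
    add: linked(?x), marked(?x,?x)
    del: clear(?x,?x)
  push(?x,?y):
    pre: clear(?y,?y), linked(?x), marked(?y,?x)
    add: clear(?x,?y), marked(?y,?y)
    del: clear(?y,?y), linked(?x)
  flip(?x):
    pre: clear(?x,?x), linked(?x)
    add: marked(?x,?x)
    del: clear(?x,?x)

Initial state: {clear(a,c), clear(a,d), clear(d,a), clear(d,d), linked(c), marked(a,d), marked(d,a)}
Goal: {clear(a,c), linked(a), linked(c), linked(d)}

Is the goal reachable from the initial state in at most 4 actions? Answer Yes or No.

Yes

1. swap(d)  →  {clear(a,c), clear(a,d), clear(d,a), linked(c), linked(d), marked(a,d), marked(d,a), marked(d,d)}
2. move(d,a)  →  {clear(a,a), clear(a,c), clear(a,d), linked(a), linked(c), marked(d,a), marked(d,d)}
3. move(a,d)  →  {clear(a,a), clear(a,c), clear(d,d), linked(c), linked(d), marked(d,d)}
4. swap(a)  →  {clear(a,c), clear(d,d), linked(a), linked(c), linked(d), marked(a,a), marked(d,d)}
optimal plan length = 4; 4 ≤ 4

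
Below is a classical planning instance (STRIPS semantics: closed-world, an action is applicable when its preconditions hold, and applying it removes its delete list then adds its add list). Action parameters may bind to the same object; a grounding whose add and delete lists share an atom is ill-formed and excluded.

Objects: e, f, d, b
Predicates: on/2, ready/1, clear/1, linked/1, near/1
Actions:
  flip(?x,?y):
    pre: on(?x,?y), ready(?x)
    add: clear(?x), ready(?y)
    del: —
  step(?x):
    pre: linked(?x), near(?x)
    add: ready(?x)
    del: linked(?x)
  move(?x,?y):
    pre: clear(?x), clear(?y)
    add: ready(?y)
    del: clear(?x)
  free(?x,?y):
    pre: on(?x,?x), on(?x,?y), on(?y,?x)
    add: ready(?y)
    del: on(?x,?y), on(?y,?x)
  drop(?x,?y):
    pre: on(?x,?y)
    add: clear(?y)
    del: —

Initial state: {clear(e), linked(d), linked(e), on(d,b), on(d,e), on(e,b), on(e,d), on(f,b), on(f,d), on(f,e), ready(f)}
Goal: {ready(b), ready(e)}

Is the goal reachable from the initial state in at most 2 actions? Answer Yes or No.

1. flip(f,e)  →  {clear(e), clear(f), linked(d), linked(e), on(d,b), on(d,e), on(e,b), on(e,d), on(f,b), on(f,d), on(f,e), ready(e), ready(f)}
2. flip(e,b)  →  {clear(e), clear(f), linked(d), linked(e), on(d,b), on(d,e), on(e,b), on(e,d), on(f,b), on(f,d), on(f,e), ready(b), ready(e), ready(f)}
optimal plan length = 2; 2 ≤ 2

Yes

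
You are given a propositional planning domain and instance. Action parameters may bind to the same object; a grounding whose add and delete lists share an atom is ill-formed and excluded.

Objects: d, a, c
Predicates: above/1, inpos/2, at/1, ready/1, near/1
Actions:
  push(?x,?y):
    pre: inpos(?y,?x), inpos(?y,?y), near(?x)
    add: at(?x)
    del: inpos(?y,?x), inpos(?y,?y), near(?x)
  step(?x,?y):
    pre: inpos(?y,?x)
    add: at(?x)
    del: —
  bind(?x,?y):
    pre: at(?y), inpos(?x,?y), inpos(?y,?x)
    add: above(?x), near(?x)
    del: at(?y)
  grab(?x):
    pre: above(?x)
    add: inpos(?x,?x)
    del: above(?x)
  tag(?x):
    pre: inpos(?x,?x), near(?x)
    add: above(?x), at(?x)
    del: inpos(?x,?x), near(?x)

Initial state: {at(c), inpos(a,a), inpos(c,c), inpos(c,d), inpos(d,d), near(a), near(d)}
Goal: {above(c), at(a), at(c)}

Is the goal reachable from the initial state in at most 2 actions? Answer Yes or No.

No

1. push(a,a)  →  {at(a), at(c), inpos(c,c), inpos(c,d), inpos(d,d), near(d)}
2. bind(c,c)  →  {above(c), at(a), inpos(c,c), inpos(c,d), inpos(d,d), near(c), near(d)}
3. push(c,c)  →  {above(c), at(a), at(c), inpos(c,d), inpos(d,d), near(d)}
optimal plan length = 3; 3 > 2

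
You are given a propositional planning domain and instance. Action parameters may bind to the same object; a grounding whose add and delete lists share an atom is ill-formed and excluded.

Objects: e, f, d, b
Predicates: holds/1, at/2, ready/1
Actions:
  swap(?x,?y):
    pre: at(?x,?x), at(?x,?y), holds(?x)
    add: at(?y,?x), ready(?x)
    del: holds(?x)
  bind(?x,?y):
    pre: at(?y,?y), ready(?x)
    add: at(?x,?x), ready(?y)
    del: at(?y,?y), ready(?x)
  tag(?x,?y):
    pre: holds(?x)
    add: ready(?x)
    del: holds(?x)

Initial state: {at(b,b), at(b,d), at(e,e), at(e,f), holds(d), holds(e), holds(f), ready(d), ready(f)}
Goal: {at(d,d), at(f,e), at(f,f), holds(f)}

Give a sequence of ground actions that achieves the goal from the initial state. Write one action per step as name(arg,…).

1. swap(e,f)  →  {at(b,b), at(b,d), at(e,e), at(e,f), at(f,e), holds(d), holds(f), ready(d), ready(e), ready(f)}
2. bind(f,e)  →  {at(b,b), at(b,d), at(e,f), at(f,e), at(f,f), holds(d), holds(f), ready(d), ready(e)}
3. bind(d,b)  →  {at(b,d), at(d,d), at(e,f), at(f,e), at(f,f), holds(d), holds(f), ready(b), ready(e)}

swap(e,f); bind(f,e); bind(d,b)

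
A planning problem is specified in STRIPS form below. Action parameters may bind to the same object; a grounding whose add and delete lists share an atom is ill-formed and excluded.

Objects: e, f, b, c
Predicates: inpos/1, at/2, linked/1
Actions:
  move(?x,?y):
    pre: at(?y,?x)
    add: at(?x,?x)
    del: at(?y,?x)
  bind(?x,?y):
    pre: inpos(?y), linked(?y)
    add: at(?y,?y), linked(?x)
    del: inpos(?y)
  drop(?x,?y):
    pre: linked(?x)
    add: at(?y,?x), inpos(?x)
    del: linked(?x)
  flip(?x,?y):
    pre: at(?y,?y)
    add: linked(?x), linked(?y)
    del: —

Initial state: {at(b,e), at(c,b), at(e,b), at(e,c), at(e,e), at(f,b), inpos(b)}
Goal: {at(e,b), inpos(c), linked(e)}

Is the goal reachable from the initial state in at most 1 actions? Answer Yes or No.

No

1. flip(c,e)  →  {at(b,e), at(c,b), at(e,b), at(e,c), at(e,e), at(f,b), inpos(b), linked(c), linked(e)}
2. drop(c,e)  →  {at(b,e), at(c,b), at(e,b), at(e,c), at(e,e), at(f,b), inpos(b), inpos(c), linked(e)}
optimal plan length = 2; 2 > 1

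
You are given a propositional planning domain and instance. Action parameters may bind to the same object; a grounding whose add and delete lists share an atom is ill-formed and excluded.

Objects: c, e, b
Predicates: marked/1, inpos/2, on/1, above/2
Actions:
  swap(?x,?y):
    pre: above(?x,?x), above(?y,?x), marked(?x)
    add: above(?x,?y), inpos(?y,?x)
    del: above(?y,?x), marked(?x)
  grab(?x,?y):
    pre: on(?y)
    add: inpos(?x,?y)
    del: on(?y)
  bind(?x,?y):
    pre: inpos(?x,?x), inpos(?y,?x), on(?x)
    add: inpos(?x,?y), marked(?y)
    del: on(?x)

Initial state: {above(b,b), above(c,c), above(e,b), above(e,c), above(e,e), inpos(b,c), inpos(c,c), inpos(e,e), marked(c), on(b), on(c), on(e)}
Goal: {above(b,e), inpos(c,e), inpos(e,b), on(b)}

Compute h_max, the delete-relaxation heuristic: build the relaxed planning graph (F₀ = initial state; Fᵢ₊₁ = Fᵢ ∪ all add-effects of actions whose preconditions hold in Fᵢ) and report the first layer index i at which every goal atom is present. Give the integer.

2

F0 = init (12 atoms)
F1 = F0 ∪ {above(c,e), inpos(b,b), inpos(b,e), inpos(c,b), inpos(c,e), inpos(e,b), inpos(e,c), marked(b), marked(e)}  (21 atoms)
F2 = F1 ∪ {above(b,e)}  (22 atoms)
goal ⊆ F2  ⇒  h_max = 2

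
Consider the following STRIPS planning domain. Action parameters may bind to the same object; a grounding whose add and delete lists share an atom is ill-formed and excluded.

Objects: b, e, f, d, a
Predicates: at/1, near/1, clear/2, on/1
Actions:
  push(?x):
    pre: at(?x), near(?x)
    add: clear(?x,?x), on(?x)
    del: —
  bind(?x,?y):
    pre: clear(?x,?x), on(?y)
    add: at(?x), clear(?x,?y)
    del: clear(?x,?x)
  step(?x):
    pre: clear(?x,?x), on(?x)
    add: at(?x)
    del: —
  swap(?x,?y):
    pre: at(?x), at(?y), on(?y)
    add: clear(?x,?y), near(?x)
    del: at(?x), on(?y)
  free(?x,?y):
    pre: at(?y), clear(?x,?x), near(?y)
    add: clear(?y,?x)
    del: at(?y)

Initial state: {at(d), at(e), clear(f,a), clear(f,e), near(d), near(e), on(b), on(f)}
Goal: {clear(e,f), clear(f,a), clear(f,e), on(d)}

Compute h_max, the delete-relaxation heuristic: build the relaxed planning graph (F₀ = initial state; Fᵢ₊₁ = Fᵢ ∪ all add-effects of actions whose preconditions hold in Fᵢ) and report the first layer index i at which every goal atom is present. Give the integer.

F0 = init (8 atoms)
F1 = F0 ∪ {clear(d,d), clear(e,e), on(d), on(e)}  (12 atoms)
F2 = F1 ∪ {clear(d,b), clear(d,e), clear(d,f), clear(e,b), clear(e,d), clear(e,f)}  (18 atoms)
goal ⊆ F2  ⇒  h_max = 2

2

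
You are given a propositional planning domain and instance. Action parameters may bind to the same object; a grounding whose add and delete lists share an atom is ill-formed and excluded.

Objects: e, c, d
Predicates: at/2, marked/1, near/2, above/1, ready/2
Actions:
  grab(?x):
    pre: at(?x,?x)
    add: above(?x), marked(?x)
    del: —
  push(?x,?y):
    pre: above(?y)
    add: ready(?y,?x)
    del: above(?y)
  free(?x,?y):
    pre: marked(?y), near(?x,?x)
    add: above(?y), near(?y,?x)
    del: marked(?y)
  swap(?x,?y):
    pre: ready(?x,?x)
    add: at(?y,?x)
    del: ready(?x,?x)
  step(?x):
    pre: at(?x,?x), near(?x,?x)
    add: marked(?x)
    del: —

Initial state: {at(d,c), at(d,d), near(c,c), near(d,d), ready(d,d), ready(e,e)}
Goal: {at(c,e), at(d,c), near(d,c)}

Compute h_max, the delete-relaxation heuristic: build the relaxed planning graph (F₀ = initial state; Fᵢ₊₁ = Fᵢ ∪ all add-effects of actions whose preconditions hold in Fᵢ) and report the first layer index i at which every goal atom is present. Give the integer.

F0 = init (6 atoms)
F1 = F0 ∪ {above(d), at(c,d), at(c,e), at(d,e), at(e,d), at(e,e), marked(d)}  (13 atoms)
F2 = F1 ∪ {above(e), marked(e), near(d,c), ready(d,c), ready(d,e)}  (18 atoms)
goal ⊆ F2  ⇒  h_max = 2

2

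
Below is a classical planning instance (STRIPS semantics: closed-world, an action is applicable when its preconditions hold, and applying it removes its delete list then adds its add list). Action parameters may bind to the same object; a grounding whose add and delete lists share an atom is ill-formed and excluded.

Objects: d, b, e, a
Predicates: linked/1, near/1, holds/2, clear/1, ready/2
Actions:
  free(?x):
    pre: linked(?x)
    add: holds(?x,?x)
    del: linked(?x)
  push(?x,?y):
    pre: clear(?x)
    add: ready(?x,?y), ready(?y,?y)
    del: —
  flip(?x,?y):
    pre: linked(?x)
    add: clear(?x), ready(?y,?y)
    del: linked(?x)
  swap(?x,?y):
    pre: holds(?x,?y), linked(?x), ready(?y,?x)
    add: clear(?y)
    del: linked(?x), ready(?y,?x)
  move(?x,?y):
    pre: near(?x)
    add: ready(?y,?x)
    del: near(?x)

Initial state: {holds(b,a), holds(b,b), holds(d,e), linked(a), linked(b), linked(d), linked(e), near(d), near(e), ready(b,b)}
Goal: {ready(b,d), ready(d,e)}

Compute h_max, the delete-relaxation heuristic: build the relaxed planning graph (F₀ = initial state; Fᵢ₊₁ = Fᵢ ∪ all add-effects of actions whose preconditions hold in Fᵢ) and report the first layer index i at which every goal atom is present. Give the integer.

1

F0 = init (10 atoms)
F1 = F0 ∪ {clear(a), clear(b), clear(d), clear(e), holds(a,a), holds(d,d), holds(e,e), ready(a,a), ready(a,d), ready(a,e), ready(b,d), ready(b,e), ready(d,d), ready(d,e), ready(e,d), ready(e,e)}  (26 atoms)
goal ⊆ F1  ⇒  h_max = 1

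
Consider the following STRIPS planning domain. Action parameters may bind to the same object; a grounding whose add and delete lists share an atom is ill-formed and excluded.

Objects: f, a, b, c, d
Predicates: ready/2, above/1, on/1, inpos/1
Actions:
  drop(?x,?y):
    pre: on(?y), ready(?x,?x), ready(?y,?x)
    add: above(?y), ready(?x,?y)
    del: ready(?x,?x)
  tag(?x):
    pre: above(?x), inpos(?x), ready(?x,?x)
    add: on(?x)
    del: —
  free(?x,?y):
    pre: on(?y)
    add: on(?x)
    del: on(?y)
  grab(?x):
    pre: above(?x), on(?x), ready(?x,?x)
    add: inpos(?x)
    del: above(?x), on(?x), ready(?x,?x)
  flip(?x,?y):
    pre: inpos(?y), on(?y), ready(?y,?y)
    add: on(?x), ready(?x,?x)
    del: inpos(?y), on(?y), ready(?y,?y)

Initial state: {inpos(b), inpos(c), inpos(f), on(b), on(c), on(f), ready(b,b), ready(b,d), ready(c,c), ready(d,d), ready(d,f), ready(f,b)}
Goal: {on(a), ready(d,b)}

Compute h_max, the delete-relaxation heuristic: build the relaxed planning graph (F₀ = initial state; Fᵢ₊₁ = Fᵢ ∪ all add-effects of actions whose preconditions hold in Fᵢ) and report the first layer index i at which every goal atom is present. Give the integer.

F0 = init (12 atoms)
F1 = F0 ∪ {above(b), above(f), on(a), on(d), ready(a,a), ready(b,f), ready(d,b), ready(f,f)}  (20 atoms)
goal ⊆ F1  ⇒  h_max = 1

1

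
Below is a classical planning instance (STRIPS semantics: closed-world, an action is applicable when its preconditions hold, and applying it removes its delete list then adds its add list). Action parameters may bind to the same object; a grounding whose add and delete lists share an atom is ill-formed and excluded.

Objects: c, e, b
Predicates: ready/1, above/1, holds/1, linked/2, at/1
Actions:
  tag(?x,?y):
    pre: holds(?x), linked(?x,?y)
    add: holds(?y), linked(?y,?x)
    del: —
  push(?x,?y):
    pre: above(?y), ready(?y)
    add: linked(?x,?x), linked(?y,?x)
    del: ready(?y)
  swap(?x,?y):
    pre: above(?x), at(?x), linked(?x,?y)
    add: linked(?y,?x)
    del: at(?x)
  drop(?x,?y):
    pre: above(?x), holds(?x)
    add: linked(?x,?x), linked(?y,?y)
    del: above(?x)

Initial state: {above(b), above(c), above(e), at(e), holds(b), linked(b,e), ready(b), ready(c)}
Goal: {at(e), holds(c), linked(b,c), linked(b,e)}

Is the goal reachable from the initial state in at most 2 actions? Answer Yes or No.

1. push(c,b)  →  {above(b), above(c), above(e), at(e), holds(b), linked(b,c), linked(b,e), linked(c,c), ready(c)}
2. tag(b,c)  →  {above(b), above(c), above(e), at(e), holds(b), holds(c), linked(b,c), linked(b,e), linked(c,b), linked(c,c), ready(c)}
optimal plan length = 2; 2 ≤ 2

Yes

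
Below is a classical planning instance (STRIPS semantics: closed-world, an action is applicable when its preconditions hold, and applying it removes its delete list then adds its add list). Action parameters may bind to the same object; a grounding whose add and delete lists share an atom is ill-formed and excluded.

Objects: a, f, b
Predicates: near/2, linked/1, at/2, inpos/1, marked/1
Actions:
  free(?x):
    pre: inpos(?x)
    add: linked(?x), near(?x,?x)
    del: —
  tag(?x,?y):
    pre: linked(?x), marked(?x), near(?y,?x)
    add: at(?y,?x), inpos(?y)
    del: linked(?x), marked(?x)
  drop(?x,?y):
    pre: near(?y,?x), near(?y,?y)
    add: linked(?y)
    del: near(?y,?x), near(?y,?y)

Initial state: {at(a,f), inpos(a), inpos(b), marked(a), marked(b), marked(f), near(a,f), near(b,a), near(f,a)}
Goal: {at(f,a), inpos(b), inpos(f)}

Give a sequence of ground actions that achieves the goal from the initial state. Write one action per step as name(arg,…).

free(a); tag(a,f)

1. free(a)  →  {at(a,f), inpos(a), inpos(b), linked(a), marked(a), marked(b), marked(f), near(a,a), near(a,f), near(b,a), near(f,a)}
2. tag(a,f)  →  {at(a,f), at(f,a), inpos(a), inpos(b), inpos(f), marked(b), marked(f), near(a,a), near(a,f), near(b,a), near(f,a)}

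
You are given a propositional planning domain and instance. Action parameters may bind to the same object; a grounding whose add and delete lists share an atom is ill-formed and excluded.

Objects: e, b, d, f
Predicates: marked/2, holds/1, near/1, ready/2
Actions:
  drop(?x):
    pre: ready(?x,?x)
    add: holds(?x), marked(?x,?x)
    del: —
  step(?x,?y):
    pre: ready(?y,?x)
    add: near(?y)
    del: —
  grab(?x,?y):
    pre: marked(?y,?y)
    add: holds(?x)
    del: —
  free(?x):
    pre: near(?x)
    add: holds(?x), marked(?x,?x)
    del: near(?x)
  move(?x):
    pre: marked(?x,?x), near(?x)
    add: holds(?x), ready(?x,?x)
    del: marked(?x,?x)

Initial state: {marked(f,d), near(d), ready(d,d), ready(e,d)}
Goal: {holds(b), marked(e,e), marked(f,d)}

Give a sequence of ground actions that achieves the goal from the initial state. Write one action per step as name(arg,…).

1. step(d,e)  →  {marked(f,d), near(d), near(e), ready(d,d), ready(e,d)}
2. free(e)  →  {holds(e), marked(e,e), marked(f,d), near(d), ready(d,d), ready(e,d)}
3. grab(b,e)  →  {holds(b), holds(e), marked(e,e), marked(f,d), near(d), ready(d,d), ready(e,d)}

step(d,e); free(e); grab(b,e)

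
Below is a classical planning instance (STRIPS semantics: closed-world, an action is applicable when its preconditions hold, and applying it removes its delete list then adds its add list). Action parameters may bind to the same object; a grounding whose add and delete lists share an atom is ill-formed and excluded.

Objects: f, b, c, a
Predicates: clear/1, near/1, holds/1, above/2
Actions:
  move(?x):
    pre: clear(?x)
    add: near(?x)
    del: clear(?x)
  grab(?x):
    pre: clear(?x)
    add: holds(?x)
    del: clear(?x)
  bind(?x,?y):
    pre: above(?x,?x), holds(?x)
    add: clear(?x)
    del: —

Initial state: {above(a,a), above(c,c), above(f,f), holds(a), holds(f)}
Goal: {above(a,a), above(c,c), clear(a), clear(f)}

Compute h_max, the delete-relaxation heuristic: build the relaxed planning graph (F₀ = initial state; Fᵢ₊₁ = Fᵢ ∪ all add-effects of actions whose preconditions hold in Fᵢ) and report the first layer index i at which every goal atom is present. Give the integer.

F0 = init (5 atoms)
F1 = F0 ∪ {clear(a), clear(f)}  (7 atoms)
goal ⊆ F1  ⇒  h_max = 1

1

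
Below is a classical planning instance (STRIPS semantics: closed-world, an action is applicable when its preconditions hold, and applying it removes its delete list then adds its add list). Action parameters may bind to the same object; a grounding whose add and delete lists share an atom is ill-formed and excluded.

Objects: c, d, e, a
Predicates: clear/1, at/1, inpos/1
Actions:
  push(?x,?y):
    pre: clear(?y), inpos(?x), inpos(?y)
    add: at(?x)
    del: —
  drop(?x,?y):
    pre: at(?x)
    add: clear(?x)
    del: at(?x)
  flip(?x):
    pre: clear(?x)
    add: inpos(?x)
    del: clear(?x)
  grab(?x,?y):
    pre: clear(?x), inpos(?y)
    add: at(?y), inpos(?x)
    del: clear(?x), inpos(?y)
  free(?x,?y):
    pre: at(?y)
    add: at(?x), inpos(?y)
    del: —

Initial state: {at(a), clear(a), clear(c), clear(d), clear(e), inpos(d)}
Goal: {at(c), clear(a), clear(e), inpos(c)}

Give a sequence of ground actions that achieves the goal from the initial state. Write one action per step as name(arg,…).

1. flip(c)  →  {at(a), clear(a), clear(d), clear(e), inpos(c), inpos(d)}
2. push(c,d)  →  {at(a), at(c), clear(a), clear(d), clear(e), inpos(c), inpos(d)}

flip(c); push(c,d)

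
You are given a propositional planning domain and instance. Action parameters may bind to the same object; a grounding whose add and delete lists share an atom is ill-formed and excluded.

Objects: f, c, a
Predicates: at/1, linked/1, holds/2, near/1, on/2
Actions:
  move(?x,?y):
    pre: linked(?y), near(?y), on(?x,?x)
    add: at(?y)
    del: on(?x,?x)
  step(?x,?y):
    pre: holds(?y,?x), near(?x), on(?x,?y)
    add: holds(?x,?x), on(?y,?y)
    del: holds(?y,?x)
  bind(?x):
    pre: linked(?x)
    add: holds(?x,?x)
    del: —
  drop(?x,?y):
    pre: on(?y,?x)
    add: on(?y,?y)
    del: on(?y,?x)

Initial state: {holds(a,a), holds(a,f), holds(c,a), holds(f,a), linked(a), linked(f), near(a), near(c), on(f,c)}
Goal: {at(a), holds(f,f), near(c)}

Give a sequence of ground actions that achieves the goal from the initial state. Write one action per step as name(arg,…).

1. bind(f)  →  {holds(a,a), holds(a,f), holds(c,a), holds(f,a), holds(f,f), linked(a), linked(f), near(a), near(c), on(f,c)}
2. drop(c,f)  →  {holds(a,a), holds(a,f), holds(c,a), holds(f,a), holds(f,f), linked(a), linked(f), near(a), near(c), on(f,f)}
3. move(f,a)  →  {at(a), holds(a,a), holds(a,f), holds(c,a), holds(f,a), holds(f,f), linked(a), linked(f), near(a), near(c)}

bind(f); drop(c,f); move(f,a)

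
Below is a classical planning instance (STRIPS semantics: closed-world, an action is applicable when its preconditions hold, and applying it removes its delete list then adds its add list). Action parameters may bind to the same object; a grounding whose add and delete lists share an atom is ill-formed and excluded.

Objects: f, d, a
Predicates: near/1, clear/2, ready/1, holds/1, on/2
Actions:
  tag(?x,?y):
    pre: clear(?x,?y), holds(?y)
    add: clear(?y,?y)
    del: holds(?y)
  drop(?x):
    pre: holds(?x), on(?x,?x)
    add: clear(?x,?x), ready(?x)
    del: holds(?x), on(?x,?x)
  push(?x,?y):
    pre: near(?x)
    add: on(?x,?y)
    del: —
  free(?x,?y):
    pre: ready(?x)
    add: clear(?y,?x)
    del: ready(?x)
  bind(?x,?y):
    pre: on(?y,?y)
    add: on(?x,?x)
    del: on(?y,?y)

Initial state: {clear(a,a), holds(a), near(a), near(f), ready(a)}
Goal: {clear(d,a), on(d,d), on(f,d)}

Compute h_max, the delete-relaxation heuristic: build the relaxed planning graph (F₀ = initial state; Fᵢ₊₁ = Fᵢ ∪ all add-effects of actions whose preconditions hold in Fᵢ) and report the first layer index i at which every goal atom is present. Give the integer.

2

F0 = init (5 atoms)
F1 = F0 ∪ {clear(d,a), clear(f,a), on(a,a), on(a,d), on(a,f), on(f,a), on(f,d), on(f,f)}  (13 atoms)
F2 = F1 ∪ {on(d,d)}  (14 atoms)
goal ⊆ F2  ⇒  h_max = 2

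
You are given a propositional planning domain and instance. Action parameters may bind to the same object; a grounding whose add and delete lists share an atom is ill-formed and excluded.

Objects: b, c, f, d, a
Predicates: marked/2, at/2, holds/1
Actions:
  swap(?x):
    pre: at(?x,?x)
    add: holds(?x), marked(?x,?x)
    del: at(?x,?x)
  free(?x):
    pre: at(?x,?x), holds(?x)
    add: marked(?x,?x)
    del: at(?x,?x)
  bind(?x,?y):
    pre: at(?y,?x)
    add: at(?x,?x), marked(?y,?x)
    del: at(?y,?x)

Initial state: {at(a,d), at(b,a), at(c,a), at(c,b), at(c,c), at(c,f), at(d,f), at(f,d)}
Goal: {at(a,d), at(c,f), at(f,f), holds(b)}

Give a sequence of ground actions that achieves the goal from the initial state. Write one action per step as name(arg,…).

bind(b,c); swap(b); bind(f,d)

1. bind(b,c)  →  {at(a,d), at(b,a), at(b,b), at(c,a), at(c,c), at(c,f), at(d,f), at(f,d), marked(c,b)}
2. swap(b)  →  {at(a,d), at(b,a), at(c,a), at(c,c), at(c,f), at(d,f), at(f,d), holds(b), marked(b,b), marked(c,b)}
3. bind(f,d)  →  {at(a,d), at(b,a), at(c,a), at(c,c), at(c,f), at(f,d), at(f,f), holds(b), marked(b,b), marked(c,b), marked(d,f)}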